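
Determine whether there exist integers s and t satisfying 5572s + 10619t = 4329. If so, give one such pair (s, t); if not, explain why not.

Both 5572 and 10619 are divisible by gcd(5572, 10619) = 7, hence so is any combination 5572s + 10619t.
However 4329 leaves remainder 3 on division by 7.
Hence no integers s, t satisfy the equation.

There are no such integers.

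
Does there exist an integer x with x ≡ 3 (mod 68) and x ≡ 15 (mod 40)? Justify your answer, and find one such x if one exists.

The moduli are not coprime: gcd(68, 40) = 4. Compatibility requires 4 ∣ (15 − 3) = 12, which holds, so solutions exist.
Put x = 3 + 68t, so we need 68t ≡ 12 (mod 40), equivalently (divide by 4) 17t ≡ 3 (mod 10).
17 ≡ 7 (mod 10), so this reads 7t ≡ 3 (mod 10). Since 7·3 = 21 = 2·10 + 1, the inverse of 7 mod 10 is 3.
Therefore t ≡ 3·3 = 9 (mod 10).
Then x = 3 + 68·9 = 615.
Indeed 615 ≡ 3 (mod 68) and 615 ≡ 15 (mod 40).

x = 615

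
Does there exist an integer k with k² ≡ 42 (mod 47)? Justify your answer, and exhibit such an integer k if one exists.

k = 29

Take k = 29. Then 29² = 841 = 17·47 + 42, so 29² ≡ 42 (mod 47).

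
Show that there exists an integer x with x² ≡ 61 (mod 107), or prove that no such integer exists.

x = 32

x = 32 works: 32² = 1024, and 1024 − 61 = 963 = 9·107.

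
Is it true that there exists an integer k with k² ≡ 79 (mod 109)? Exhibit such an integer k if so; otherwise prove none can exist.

No such integer exists.

Apply Euler's criterion with the prime 109: 79 is a quadratic residue iff 79^54 ≡ 1 (mod 109), and a non-residue iff it is ≡ −1.
Repeated squaring mod 109: 79^2 = 6241 ≡ 28; 79^4 ≡ 28² = 784 ≡ 21; 79^8 ≡ 21² = 441 ≡ 5; 79^16 ≡ 5² = 25 ≡ 25; 79^32 ≡ 25² = 625 ≡ 80.
Since 54 = 32 + 16 + 4 + 2, 79^54 ≡ 80 · 25 · 21 · 28; multiplying out mod 109: 80·25 = 2000 ≡ 38, then 38·21 = 798 ≡ 35, then 35·28 = 980 ≡ 108. Thus 79^54 ≡ 108 ≡ −1 (mod 109).
The value −1 means 79 is a non-residue modulo 109, so k² ≡ 79 (mod 109) is impossible.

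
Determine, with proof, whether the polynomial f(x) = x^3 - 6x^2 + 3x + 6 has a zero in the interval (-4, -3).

The endpoint values f(-4) = -166 and f(-3) = -84 are both negative. Claim: f(x) < 0 for every x in (-4, -3).
Shift to the endpoint -3: with x = -3 − u (0 < u < 1), one computes f(-3 − u) = -u^3 - 15u^2 - 66u - 84.
All 4 nonzero coefficients of this polynomial in u are negative; hence for u > 0 the value is a sum of negative terms (the constant -84 among them).
Therefore f(x) < 0 throughout (-4, -3), and f has no zero there.

f has no root in that interval.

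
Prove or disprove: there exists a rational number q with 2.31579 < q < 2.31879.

Multiplying by 22: 22·2.31579 = 50.94738 and 22·2.31879 = 51.01338, so the integer 51 lies strictly between them.
Dividing back, 2.31579 < 51/22 < 2.31879, and 51/22 is rational.

q = 51/22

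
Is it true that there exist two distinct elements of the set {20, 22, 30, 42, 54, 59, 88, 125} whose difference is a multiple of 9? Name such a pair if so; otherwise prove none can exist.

No, no such pair exists.

Reduce each element modulo 9: 20↦2, 22↦4, 30↦3, 42↦6, 54↦0, 59↦5, 88↦7, 125↦8.
No residue repeats among the 8 elements, so no pair has difference ≡ 0 (mod 9).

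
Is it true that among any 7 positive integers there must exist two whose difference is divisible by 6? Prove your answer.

Each integer lies in one of the 6 residue classes modulo 6.
Placing 7 integers into 6 classes, some class receives at least two — say a and b.
Then a ≡ b (mod 6), i.e. 6 ∣ (a − b).

True.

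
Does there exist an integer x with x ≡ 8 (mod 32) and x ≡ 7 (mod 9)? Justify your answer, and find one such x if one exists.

Since 32 and 9 share no common factor, CRT says the pair of congruences has a solution (unique mod 288).
Any solution of the first congruence is x = 8 + 32t; substituting into the second, 32t ≡ 7 − 8 ≡ 8 (mod 9).
32 ≡ 5 (mod 9), so this reads 5t ≡ 8 (mod 9). Note 5·2 = 10 ≡ 1 (mod 9) (as 10 − 1 = 1·9), so 5⁻¹ ≡ 2.
Therefore t ≡ 2·8 = 16 ≡ 7 (mod 9).
With t = 7: x = 8 + 32·7 = 232.
Indeed 232 ≡ 8 (mod 32) and 232 ≡ 7 (mod 9).

x = 232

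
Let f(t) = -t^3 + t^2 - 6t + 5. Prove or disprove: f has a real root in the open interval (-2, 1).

f(-2) = 29 and f(1) = -1, which have opposite signs.
As a polynomial, f is continuous on every closed interval.
By the Intermediate Value Theorem f must vanish at some point of (-2, 1).

Such a root exists.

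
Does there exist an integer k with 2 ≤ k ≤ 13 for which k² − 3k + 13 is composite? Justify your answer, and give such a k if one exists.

At k = 12: 12² − 3·12 + 13 = 121 = 11·11, which is composite.

k = 12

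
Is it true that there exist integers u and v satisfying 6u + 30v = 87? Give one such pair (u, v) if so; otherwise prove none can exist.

Any value of 6u + 30v is a multiple of gcd(6, 30) = 6.
However 87 leaves remainder 3 on division by 6.
Hence no integers u, v satisfy the equation.

No such integers exist.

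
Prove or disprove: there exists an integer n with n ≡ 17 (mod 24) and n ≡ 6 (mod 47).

n = 617

Since 24 and 47 share no common factor, CRT says the pair of congruences has a solution (unique mod 1128).
Write n = 17 + 24t and require 17 + 24t ≡ 6 (mod 47), i.e. 24t ≡ 36 (mod 47).
Invert 24 mod 47 by the Euclidean algorithm: 47 = 1·24 + 23, 24 = 1·23 + 1, 23 = 23·1 + 0; back-substituting, 1 = 24 − 1·23 = 24 − (47 − 1·24) = −47 + 2·24. Hence 24·2 ≡ 1, so 24⁻¹ ≡ 2 (mod 47).
Therefore t ≡ 2·36 = 72 ≡ 25 (mod 47).
With t = 25: n = 17 + 24·25 = 617.
Check: 617 mod 24 = 17, 617 mod 47 = 6. ✓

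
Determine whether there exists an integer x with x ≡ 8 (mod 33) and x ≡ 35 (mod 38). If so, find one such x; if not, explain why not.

The moduli 33 and 38 are coprime, so by the Chinese Remainder Theorem a unique solution modulo 1254 exists.
Any solution of the first congruence is x = 8 + 33t; substituting into the second, 33t ≡ 35 − 8 ≡ 27 (mod 38).
Since 33·15 = 495 = 13·38 + 1, the inverse of 33 mod 38 is 15.
Therefore t ≡ 15·27 = 405 ≡ 25 (mod 38).
Taking t = 25 gives x = 8 + 33·25 = 833.
Indeed 833 ≡ 8 (mod 33) and 833 ≡ 35 (mod 38).

x = 833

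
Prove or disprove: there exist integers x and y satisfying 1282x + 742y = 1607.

No such integers exist.

Any value of 1282x + 742y is a multiple of gcd(1282, 742) = 2.
But 1607 = 2·803 + 1, so 2 ∤ 1607.
Hence no integers x, y satisfy the equation.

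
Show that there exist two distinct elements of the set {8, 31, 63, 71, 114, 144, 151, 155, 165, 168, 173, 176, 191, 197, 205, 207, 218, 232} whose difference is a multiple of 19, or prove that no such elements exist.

Two integers differ by a multiple of 19 exactly when they have the same residue mod 19. The residues are 8↦8, 31↦12, 63↦6, 71↦14, 114↦0, 144↦11, 151↦18, 155↦3, 165↦13, 168↦16, 173↦2, 176↦5, 191↦1, 197↦7, 205↦15, 207↦17, 218↦9, 232↦4.
All 18 residues are distinct, so no two elements differ by a multiple of 19.

There is no such pair.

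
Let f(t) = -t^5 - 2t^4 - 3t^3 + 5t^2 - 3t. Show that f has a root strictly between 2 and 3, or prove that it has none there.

No such root exists.

f(2) = -74 and f(3) = -450, both negative, so a sign-change argument is unavailable; we show f keeps this sign on the whole interval.
Shift to the endpoint 2: with t = 2 + u (0 < u < 1), one computes f(2 + u) = -u^5 - 12u^4 - 59u^3 - 141u^2 - 163u - 74.
The nonzero coefficients here are all negative, so for u > 0 every term is negative (or zero), and the constant term -74 is strictly negative.
So f is strictly negative on (2, 3); no root exists in the interval.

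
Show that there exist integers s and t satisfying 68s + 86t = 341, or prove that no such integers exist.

gcd(68, 86) = 2, so every integer of the form 68s + 86t is a multiple of 2.
But 341 is not a multiple of 2 (it leaves remainder 1).
Therefore 68s + 86t = 341 has no solution in integers.

There are no such integers.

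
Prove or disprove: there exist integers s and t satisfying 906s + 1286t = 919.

No such integers exist.

Both 906 and 1286 are divisible by gcd(906, 1286) = 2, hence so is any combination 906s + 1286t.
However 919 leaves remainder 1 on division by 2.
Hence no integers s, t satisfy the equation.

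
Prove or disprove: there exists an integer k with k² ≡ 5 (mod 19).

k = 9

k = 9 works: 9² = 81, and 81 − 5 = 76 = 4·19.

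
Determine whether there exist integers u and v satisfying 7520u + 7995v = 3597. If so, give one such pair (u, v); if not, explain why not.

No, no such integers exist.

Both 7520 and 7995 are divisible by gcd(7520, 7995) = 5, hence so is any combination 7520u + 7995v.
But 3597 is not a multiple of 5 (it leaves remainder 2).
Hence no integers u, v satisfy the equation.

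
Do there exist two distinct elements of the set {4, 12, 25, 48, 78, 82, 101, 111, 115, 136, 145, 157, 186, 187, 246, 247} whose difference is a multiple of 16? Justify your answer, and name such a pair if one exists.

Reduce each element modulo 16: 4↦4, 12↦12, 25↦9, 48↦0, 78↦14, 82↦2, 101↦5, 111↦15, 115↦3, 136↦8, 145↦1, 157↦13, 186↦10, 187↦11, 246↦6, 247↦7.
These 16 residues are pairwise different, hence no difference of two elements is divisible by 16.

No, no such pair exists.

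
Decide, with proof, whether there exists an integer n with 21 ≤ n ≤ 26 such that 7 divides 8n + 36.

There is no such integer n in that range.

For n = 21, 22, …, 26 the values of 8n + 36 modulo 7 are 1, 2, 3, 4, 5, 6 respectively.
None is 0, so 7 never divides 8n + 36 on this range.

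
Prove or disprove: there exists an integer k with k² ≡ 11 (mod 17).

Computing k² mod 17 for k = 0, 1, …, 8 (enough, by the symmetry k ↦ 17 − k) gives 0, 1, 4, 9, 16, 8, 2, 15, 13.
The set of squares mod 17 is therefore {0, 1, 2, 4, 8, 9, 13, 15, 16}, which does not contain 11.
Therefore k² ≡ 11 (mod 17) has no solution.

No such integer exists.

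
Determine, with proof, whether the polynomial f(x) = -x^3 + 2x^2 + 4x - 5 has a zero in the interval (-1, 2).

Such a root exists.

f(-1) = -6 and f(2) = 3, which have opposite signs.
f is continuous everywhere (it is a polynomial), in particular on [-1, 2].
By the Intermediate Value Theorem f must vanish at some point of (-1, 2).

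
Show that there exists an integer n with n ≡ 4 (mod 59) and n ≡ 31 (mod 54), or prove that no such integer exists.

n = 1597

gcd(59, 54) = 1, so the Chinese Remainder Theorem guarantees exactly one residue class mod 3186 satisfying both.
Write n = 4 + 59t and require 4 + 59t ≡ 31 (mod 54), i.e. 59t ≡ 27 (mod 54).
59 ≡ 5 (mod 54), so this reads 5t ≡ 27 (mod 54). To invert 5 modulo 54: 54 = 10·5 + 4, 5 = 1·4 + 1, 4 = 4·1 + 0, and unwinding, 1 = 5 − 1·4 = 5 − (54 − 10·5) = −54 + 11·5. Thus 5⁻¹ ≡ 11 (mod 54).
Multiplying by 11: t ≡ 11·27 = 297 ≡ 27 (mod 54).
Taking t = 27 gives n = 4 + 59·27 = 1597.
Check: 1597 mod 59 = 4, 1597 mod 54 = 31. ✓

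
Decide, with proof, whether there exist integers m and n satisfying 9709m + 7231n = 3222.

No, no such integers exist.

Both 9709 and 7231 are divisible by gcd(9709, 7231) = 7, hence so is any combination 9709m + 7231n.
But 3222 is not a multiple of 7 (it leaves remainder 2).
Hence no integers m, n satisfy the equation.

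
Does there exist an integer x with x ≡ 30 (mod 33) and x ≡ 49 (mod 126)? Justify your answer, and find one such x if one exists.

Both moduli are multiples of 3 = gcd(33, 126), so any solution would satisfy x ≡ 30 and x ≡ 49 modulo 3 simultaneously.
However 30 ≡ 0 and 49 ≡ 1 (mod 3), and 0 ≠ 1.
Hence the system has no solution.

There is no such integer.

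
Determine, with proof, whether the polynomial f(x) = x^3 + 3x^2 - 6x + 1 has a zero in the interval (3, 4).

f(3) = 37 and f(4) = 89, both positive, so a sign-change argument is unavailable; we show f keeps this sign on the whole interval.
Substitute x = 3 + u, where 0 < u < 1 on the interval. Expanding, f(3 + u) = u^3 + 12u^2 + 39u + 37.
The nonzero coefficients here are all positive, so for u > 0 every term is positive (or zero), and the constant term 37 is strictly positive.
So f is strictly positive on (3, 4); no root exists in the interval.

f has no root in that interval.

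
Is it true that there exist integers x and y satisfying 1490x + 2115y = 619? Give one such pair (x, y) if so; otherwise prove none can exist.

There are no such integers.

gcd(1490, 2115) = 5, so every integer of the form 1490x + 2115y is a multiple of 5.
But 619 = 5·123 + 4, so 5 ∤ 619.
Therefore 1490x + 2115y = 619 has no solution in integers.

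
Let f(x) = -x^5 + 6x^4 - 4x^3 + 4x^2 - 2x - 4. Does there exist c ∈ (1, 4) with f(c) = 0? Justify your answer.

Yes, f has a root in the interval.

f(1) = -1 and f(4) = 308, which have opposite signs.
f is continuous everywhere (it is a polynomial), in particular on [1, 4].
By the Intermediate Value Theorem, f takes the value 0 somewhere in the open interval.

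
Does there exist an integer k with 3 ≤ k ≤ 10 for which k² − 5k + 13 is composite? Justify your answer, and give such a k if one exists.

At k = 7: 7² − 5·7 + 13 = 27 = 3·9, which is composite.

k = 7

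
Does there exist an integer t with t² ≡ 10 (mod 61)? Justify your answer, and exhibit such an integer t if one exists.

61 is prime, so by Euler's criterion 10 is a square mod 61 iff 10^((61−1)/2) = 10^30 ≡ 1 (mod 61).
Repeated squaring mod 61: 10^2 = 100 ≡ 39; 10^4 ≡ 39² = 1521 ≡ 57; 10^8 ≡ 57² = 3249 ≡ 16; 10^16 ≡ 16² = 256 ≡ 12.
Since 30 = 16 + 8 + 4 + 2, 10^30 ≡ 12 · 16 · 57 · 39; multiplying out mod 61: 12·16 = 192 ≡ 9, then 9·57 = 513 ≡ 25, then 25·39 = 975 ≡ 60. Thus 10^30 ≡ 60 ≡ −1 (mod 61).
The value −1 means 10 is a non-residue modulo 61, so t² ≡ 10 (mod 61) is impossible.

There is no such integer.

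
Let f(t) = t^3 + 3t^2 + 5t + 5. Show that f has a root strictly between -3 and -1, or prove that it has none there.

f(-3) = -10 and f(-1) = 2, which have opposite signs.
Since f is a polynomial it is continuous on [-3, -1].
By the Intermediate Value Theorem, f takes the value 0 somewhere in the open interval.

Yes, f has a root in the interval.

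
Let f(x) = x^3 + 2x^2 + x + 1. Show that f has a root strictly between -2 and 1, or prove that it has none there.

f(-2) = -1 and f(1) = 5, which have opposite signs.
Since f is a polynomial it is continuous on [-2, 1].
By the Intermediate Value Theorem, f takes the value 0 somewhere in the open interval.

Such a root exists.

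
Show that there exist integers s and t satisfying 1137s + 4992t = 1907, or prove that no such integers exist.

Both 1137 and 4992 are divisible by gcd(1137, 4992) = 3, hence so is any combination 1137s + 4992t.
But 1907 is not a multiple of 3 (it leaves remainder 2).
So the equation is unsolvable over ℤ.

There are no such integers.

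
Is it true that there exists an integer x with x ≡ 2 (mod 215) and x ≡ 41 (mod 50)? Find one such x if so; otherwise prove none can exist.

No, no such integer exists.

gcd(215, 50) = 5. If x ≡ 2 (mod 215) and x ≡ 41 (mod 50), then x ≡ 2 (mod 5) and x ≡ 41 (mod 5).
These are incompatible: 2 − 41 = -39 is not divisible by 5.
Hence the system has no solution.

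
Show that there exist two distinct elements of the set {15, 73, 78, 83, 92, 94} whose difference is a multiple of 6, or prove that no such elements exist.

No such pair exists.

Residues mod 6: 15↦3, 73↦1, 78↦0, 83↦5, 92↦2, 94↦4.
These 6 residues are pairwise different, hence no difference of two elements is divisible by 6.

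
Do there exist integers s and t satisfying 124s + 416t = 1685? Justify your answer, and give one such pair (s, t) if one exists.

No, no such integers exist.

gcd(124, 416) = 4, so every integer of the form 124s + 416t is a multiple of 4.
However 1685 leaves remainder 1 on division by 4.
Hence no integers s, t satisfy the equation.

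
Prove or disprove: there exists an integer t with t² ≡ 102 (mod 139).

No such integer exists.

139 is prime, so by Euler's criterion 102 is a square mod 139 iff 102^((139−1)/2) = 102^69 ≡ 1 (mod 139).
Squaring successively (mod 139): 102^2 = 10404 ≡ 118; 102^4 ≡ 118² = 13924 ≡ 24; 102^8 ≡ 24² = 576 ≡ 20; 102^16 ≡ 20² = 400 ≡ 122; 102^32 ≡ 122² = 14884 ≡ 11; 102^64 ≡ 11² = 121 ≡ 121.
Since 69 = 64 + 4 + 1, 102^69 ≡ 121 · 24 · 102; multiplying out mod 139: 121·24 = 2904 ≡ 124, then 124·102 = 12648 ≡ 138. Thus 102^69 ≡ 138 ≡ −1 (mod 139).
The value −1 means 102 is a non-residue modulo 139, so t² ≡ 102 (mod 139) is impossible.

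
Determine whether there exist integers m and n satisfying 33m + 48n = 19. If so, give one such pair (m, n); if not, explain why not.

Any value of 33m + 48n is a multiple of gcd(33, 48) = 3.
But 19 = 3·6 + 1, so 3 ∤ 19.
So the equation is unsolvable over ℤ.

There are no such integers.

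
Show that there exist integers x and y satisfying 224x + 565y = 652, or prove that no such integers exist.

Since gcd(224, 565) = 1, every integer is an integer combination of 224 and 565.
Euclidean algorithm: 565 = 2·224 + 117, 224 = 1·117 + 107, 117 = 1·107 + 10, 107 = 10·10 + 7, 10 = 1·7 + 3, 7 = 2·3 + 1, 3 = 3·1 + 0.
Working back up the chain: 1 = 7 − 2·3 = 7 − 2·(10 − 1·7) = −2·10 + 3·7 = −2·10 + 3·(107 − 10·10) = 3·107 − 32·10 = 3·107 − 32·(117 − 1·107) = −32·117 + 35·107 = −32·117 + 35·(224 − 1·117) = 35·224 − 67·117 = 35·224 − 67·(565 − 2·224) = −67·565 + 169·224. So 224·169 + 565·(-67) = 1.
Scaling by 652 gives the particular solution (x, y) = (110188, -43684).
Subtracting 195·565 from x and adding 195·224 to y gives the tidier solution (13, -4).
Indeed 224·13 + 565·(-4) = 2912 − 2260 = 652.

x = 13, y = -4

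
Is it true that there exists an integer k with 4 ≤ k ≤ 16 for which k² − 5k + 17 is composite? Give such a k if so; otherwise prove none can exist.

At k = 13: 13² − 5·13 + 17 = 121 = 11·11, which is composite.

k = 13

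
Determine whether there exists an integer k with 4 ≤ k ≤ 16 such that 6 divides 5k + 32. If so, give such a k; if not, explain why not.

At k = 8 we get 5·8 + 32 = 72, and 72 = 6·12.

k = 8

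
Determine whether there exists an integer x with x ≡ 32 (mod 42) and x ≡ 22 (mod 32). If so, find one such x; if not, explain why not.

Here gcd(42, 32) = 2, and both 32 and 22 leave remainder 0 mod 2, so the system is consistent.
Write x = 32 + 42t. Then 42t ≡ 22 − 32 ≡ 22 (mod 32); dividing through by 2 gives 21t ≡ 11 (mod 16).
21 ≡ 5 (mod 16), so this reads 5t ≡ 11 (mod 16). Invert 5 mod 16 by the Euclidean algorithm: 16 = 3·5 + 1, 5 = 5·1 + 0; back-substituting, 1 = 16 − 3·5. Hence 5·(-3) ≡ 1, so 5⁻¹ ≡ -3 ≡ 13 (mod 16).
Therefore t ≡ 13·11 = 143 ≡ 15 (mod 16).
Then x = 32 + 42·15 = 662.
Indeed 662 ≡ 32 (mod 42) and 662 ≡ 22 (mod 32).

x = 662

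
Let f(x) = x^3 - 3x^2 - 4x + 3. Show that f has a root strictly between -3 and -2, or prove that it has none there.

f has no root in that interval.

f(-3) = -39 and f(-2) = -9, both negative, so a sign-change argument is unavailable; we show f keeps this sign on the whole interval.
Substitute x = -2 − u, where 0 < u < 1 on the interval. Expanding, f(-2 − u) = -u^3 - 9u^2 - 20u - 9.
All 4 nonzero coefficients of this polynomial in u are negative; hence for u > 0 the value is a sum of negative terms (the constant -9 among them).
Therefore f(x) < 0 throughout (-3, -2), and f has no zero there.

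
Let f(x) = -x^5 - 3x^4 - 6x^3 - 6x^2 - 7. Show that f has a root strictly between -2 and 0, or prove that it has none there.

Yes, f has a root in the interval.

f(-2) = 1 and f(0) = -7, which have opposite signs.
f is continuous everywhere (it is a polynomial), in particular on [-2, 0].
By the Intermediate Value Theorem, f takes the value 0 somewhere in the open interval.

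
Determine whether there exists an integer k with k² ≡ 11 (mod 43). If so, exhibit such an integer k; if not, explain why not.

k = 22

k = 22 works: 22² = 484, and 484 − 11 = 473 = 11·43.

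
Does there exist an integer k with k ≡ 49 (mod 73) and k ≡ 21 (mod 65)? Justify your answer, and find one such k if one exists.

The moduli 73 and 65 are coprime, so by the Chinese Remainder Theorem a unique solution modulo 4745 exists.
Write k = 49 + 73t and require 49 + 73t ≡ 21 (mod 65), i.e. 73t ≡ 37 (mod 65).
73 ≡ 8 (mod 65), so this reads 8t ≡ 37 (mod 65). Since 8·57 = 456 = 7·65 + 1, the inverse of 8 mod 65 is 57.
Multiplying by 57: t ≡ 57·37 = 2109 ≡ 29 (mod 65).
Taking t = 29 gives k = 49 + 73·29 = 2166.
Indeed 2166 ≡ 49 (mod 73) and 2166 ≡ 21 (mod 65).

k = 2166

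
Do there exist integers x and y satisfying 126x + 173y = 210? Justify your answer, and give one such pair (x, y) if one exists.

x = 117, y = -84

Since gcd(126, 173) = 1, every integer is an integer combination of 126 and 173.
Euclidean algorithm: 173 = 1·126 + 47, 126 = 2·47 + 32, 47 = 1·32 + 15, 32 = 2·15 + 2, 15 = 7·2 + 1, 2 = 2·1 + 0.
Back-substituting, 1 = 15 − 7·2 = 15 − 7·(32 − 2·15) = −7·32 + 15·15 = −7·32 + 15·(47 − 1·32) = 15·47 − 22·32 = 15·47 − 22·(126 − 2·47) = −22·126 + 59·47 = −22·126 + 59·(173 − 1·126) = 59·173 − 81·126; that is, 126·(-81) + 173·59 = 1.
Scaling by 210 gives the particular solution (x, y) = (-17010, 12390).
Shifting by a multiple of (173, −126) keeps it a solution: x = -17010 + 99·173 = 117, y = 12390 − 99·126 = -84.
Indeed 126·117 + 173·(-84) = 14742 − 14532 = 210.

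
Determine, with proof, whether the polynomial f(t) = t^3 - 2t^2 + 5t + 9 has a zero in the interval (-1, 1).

Evaluate at the endpoints: f(-1) = 1, f(1) = 13 — same sign (positive).
f'(t) = 3t^2 - 4t + 5 has discriminant (-4)² − 4·3·5 = -44 < 0, so f' has no real roots and is positive for every real t.
Hence f is strictly increasing on ℝ, and in particular on [-1, 1]. A strictly monotone function with same-sign endpoint values stays positive on the whole interval, so f has no zero in (-1, 1).

No such root exists.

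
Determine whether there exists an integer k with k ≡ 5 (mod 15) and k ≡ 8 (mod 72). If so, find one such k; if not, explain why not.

The moduli are not coprime: gcd(15, 72) = 3. Compatibility requires 3 ∣ (8 − 5) = 3, which holds, so solutions exist.
List candidates k ≡ 5 (mod 15): 5, 20, 35, 50, 65, 80. Modulo 72 these are 5, 20, 35, 50, 65, 8; 80 gives 8 as required.
Check: 80 mod 15 = 5, 80 mod 72 = 8. ✓

k = 80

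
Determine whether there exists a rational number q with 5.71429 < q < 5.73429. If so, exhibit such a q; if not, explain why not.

Multiplying by 11: 11·5.71429 = 62.85719 and 11·5.73429 = 63.07719, so the integer 63 lies strictly between them.
Hence 63/11 is a rational number with 5.71429 < 63/11 < 5.73429.

q = 63/11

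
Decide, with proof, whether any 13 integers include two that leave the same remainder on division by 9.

Yes.

There are exactly 9 possible remainders on division by 9.
With 13 integers and only 9 classes, the pigeonhole principle forces two of them, say a and b, into the same class.
So a and b have equal remainders mod 9, which is exactly what was to be shown.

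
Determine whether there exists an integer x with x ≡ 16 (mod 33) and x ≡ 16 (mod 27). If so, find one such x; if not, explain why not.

x = 16

Here gcd(33, 27) = 3, and both 16 and 16 leave remainder 1 mod 3, so the system is consistent.
The smallest candidate x = 16 works directly: 16 ≡ 16 (mod 27).
Check: 16 mod 33 = 16, 16 mod 27 = 16. ✓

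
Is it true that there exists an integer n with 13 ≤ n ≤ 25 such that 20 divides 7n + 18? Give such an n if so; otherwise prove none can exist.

There is no such integer n in that range.

For n = 13, 14, …, 25 the values of 7n + 18 modulo 20 are 9, 16, 3, 10, 17, 4, 11, 18, 5, 12, 19, 6, 13 respectively.
None is 0, so 20 never divides 7n + 18 on this range.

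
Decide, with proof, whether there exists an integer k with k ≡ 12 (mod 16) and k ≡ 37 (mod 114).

Reduce both congruences modulo 2, which divides 16 and 114: they say k ≡ 12 (mod 2) and k ≡ 37 (mod 2).
But 12 mod 2 = 0 while 37 mod 2 = 1, a contradiction.
Therefore no such k exists.

No such integer exists.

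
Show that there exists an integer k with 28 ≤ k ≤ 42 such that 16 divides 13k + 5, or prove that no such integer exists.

k = 39

For k = 28, 29, …, 38 the values 369, 382, 395, 408, 421, 434, 447, 460, 473, 486, 499 are not multiples of 16. Try k = 39: 13·39 + 5 = 512 = 32·16, which is divisible by 16.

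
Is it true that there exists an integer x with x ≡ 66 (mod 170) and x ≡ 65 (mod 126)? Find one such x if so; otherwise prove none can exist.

No, no such integer exists.

Reduce both congruences modulo 2, which divides 170 and 126: they say x ≡ 66 (mod 2) and x ≡ 65 (mod 2).
But 66 mod 2 = 0 while 65 mod 2 = 1, a contradiction.
Therefore no such x exists.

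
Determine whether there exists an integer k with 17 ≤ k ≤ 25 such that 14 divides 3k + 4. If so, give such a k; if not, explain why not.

At k = 22 we get 3·22 + 4 = 70, and 70 = 14·5.

k = 22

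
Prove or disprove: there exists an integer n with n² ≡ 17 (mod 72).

No such integer exists.

Since 3 ∣ 72, a solution of n² ≡ 17 (mod 72) would also satisfy n² ≡ 17 ≡ 2 (mod 3).
Computing n² mod 3 for n = 0, 1, …, 1 (enough, by the symmetry n ↦ 3 − n) gives 0, 1.
The set of squares mod 3 is therefore {0, 1}, which does not contain 2.
Therefore n² ≡ 17 (mod 72) has no solution.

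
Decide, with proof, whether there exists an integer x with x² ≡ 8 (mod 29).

Apply Euler's criterion with the prime 29: 8 is a quadratic residue iff 8^14 ≡ 1 (mod 29), and a non-residue iff it is ≡ −1.
Repeated squaring mod 29: 8^2 = 64 ≡ 6; 8^4 ≡ 6² = 36 ≡ 7; 8^8 ≡ 7² = 49 ≡ 20.
Since 14 = 8 + 4 + 2, 8^14 ≡ 20 · 7 · 6; multiplying out mod 29: 20·7 = 140 ≡ 24, then 24·6 = 144 ≡ 28. Thus 8^14 ≡ 28 ≡ −1 (mod 29).
The value −1 means 8 is a non-residue modulo 29, so x² ≡ 8 (mod 29) is impossible.

There is no such integer.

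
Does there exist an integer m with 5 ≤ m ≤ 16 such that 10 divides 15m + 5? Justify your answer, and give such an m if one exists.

m = 5

Try m = 5: 15·5 + 5 = 80 = 8·10, which is divisible by 10.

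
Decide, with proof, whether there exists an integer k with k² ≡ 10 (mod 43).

k = 15

Take k = 15. Then 15² = 225 = 5·43 + 10, so 15² ≡ 10 (mod 43).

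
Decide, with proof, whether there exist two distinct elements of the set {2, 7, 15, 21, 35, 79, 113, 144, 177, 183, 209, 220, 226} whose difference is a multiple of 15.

There is no such pair.

Two integers differ by a multiple of 15 exactly when they have the same residue mod 15. The residues are 2↦2, 7↦7, 15↦0, 21↦6, 35↦5, 79↦4, 113↦8, 144↦9, 177↦12, 183↦3, 209↦14, 220↦10, 226↦1.
These 13 residues are pairwise different, hence no difference of two elements is divisible by 15.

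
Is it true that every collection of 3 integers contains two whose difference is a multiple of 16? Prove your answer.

No; for instance {72, 73, 74} is a counterexample.

Try 3 consecutive integers, 72, 73, 74. Their remainders mod 16 are 8, 9, 10 — pairwise different, as any 3 ≤ 16 consecutive integers have distinct residues.
Any two of them differ by at most 2 < 16 and by at least 1, so no difference is a multiple of 16.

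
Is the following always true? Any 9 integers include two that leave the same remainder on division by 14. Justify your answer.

Try 9 consecutive integers, 63, 64, …, 71. Their remainders mod 14 are 7, 8, 9, 10, 11, 12, 13, 0, 1 — pairwise different, as any 9 ≤ 14 consecutive integers have distinct residues.
So no two of them leave the same remainder on division by 14; the claim fails for this set.

No, the set {63, 64, 65, 66, 67, 68, 69, 70, 71} is a counterexample.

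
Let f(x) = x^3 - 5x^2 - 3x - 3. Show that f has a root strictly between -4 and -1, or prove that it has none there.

The endpoint values f(-4) = -135 and f(-1) = -6 are both negative. Claim: f(x) < 0 for every x in (-4, -1).
Substitute x = -1 − u, where 0 < u < 3 on the interval. Expanding, f(-1 − u) = -u^3 - 8u^2 - 10u - 6.
All 4 nonzero coefficients of this polynomial in u are negative; hence for u > 0 the value is a sum of negative terms (the constant -6 among them).
So f is strictly negative on (-4, -1); no root exists in the interval.

f has no root in that interval.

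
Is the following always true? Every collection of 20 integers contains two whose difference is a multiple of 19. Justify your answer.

True.

Partition the integers by their residue mod 19; there are 19 classes.
Placing 20 integers into 19 classes, some class receives at least two — say a and b.
Then a ≡ b (mod 19), i.e. 19 ∣ (a − b).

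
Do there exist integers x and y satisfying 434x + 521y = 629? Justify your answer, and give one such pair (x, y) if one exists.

x = 394, y = -327

Since gcd(434, 521) = 1, every integer is an integer combination of 434 and 521.
Euclidean algorithm: 521 = 1·434 + 87, 434 = 4·87 + 86, 87 = 1·86 + 1, 86 = 86·1 + 0.
Back-substituting, 1 = 87 − 1·86 = 87 − (434 − 4·87) = −434 + 5·87 = −434 + 5·(521 − 1·434) = 5·521 − 6·434; that is, 434·(-6) + 521·5 = 1.
Multiplying through by 629: x = (-6)·629 = -3774, y = 5·629 = 3145 is a solution.
The general solution is x = -3774 + 521k, y = 3145 − 434k; taking k = 8 gives the smaller pair x = 394, y = -327.
Indeed 434·394 + 521·(-327) = 170996 − 170367 = 629.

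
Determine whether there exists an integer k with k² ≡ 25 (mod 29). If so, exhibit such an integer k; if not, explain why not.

Take k = 5. Then 5² = 25, and since 0 ≤ 25 < 29 this is already reduced: 5² ≡ 25 (mod 29).

k = 5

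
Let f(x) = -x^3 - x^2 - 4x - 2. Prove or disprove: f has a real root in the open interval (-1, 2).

Yes, f has a root in the interval.

f(-1) = 2 and f(2) = -22, which have opposite signs.
f is continuous everywhere (it is a polynomial), in particular on [-1, 2].
By the Intermediate Value Theorem, f takes the value 0 somewhere in the open interval.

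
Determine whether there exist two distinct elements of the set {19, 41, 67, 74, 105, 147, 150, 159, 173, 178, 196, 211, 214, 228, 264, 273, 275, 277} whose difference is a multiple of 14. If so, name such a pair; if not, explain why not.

Both 19 and 159 leave remainder 5 on division by 14; their difference 140 = 10·14 is a multiple of 14.

Yes: 19 and 159.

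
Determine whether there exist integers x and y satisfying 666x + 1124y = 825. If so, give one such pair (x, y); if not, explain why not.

No, no such integers exist.

Both 666 and 1124 are divisible by gcd(666, 1124) = 2, hence so is any combination 666x + 1124y.
But 825 is not a multiple of 2 (it leaves remainder 1).
So the equation is unsolvable over ℤ.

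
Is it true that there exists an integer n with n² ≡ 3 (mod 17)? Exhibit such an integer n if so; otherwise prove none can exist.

Computing n² mod 17 for n = 0, 1, …, 8 (enough, by the symmetry n ↦ 17 − n) gives 0, 1, 4, 9, 16, 8, 2, 15, 13.
The set of squares mod 17 is therefore {0, 1, 2, 4, 8, 9, 13, 15, 16}, which does not contain 3.
Hence no integer n has n² ≡ 3 (mod 17).

No, no such integer exists.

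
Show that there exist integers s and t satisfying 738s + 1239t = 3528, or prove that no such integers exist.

Every value of 738s + 1239t is a multiple of gcd(738, 1239) = 3; since 3 ∣ 3528, solutions exist.
Dividing through by 3 reduces the equation to 246s + 413t = 1176.
Euclidean algorithm: 413 = 1·246 + 167, 246 = 1·167 + 79, 167 = 2·79 + 9, 79 = 8·9 + 7, 9 = 1·7 + 2, 7 = 3·2 + 1, 2 = 2·1 + 0.
Back-substituting, 1 = 7 − 3·2 = 7 − 3·(9 − 1·7) = −3·9 + 4·7 = −3·9 + 4·(79 − 8·9) = 4·79 − 35·9 = 4·79 − 35·(167 − 2·79) = −35·167 + 74·79 = −35·167 + 74·(246 − 1·167) = 74·246 − 109·167 = 74·246 − 109·(413 − 1·246) = −109·413 + 183·246; that is, 246·183 + 413·(-109) = 1.
Scaling by 1176 gives the particular solution (s, t) = (215208, -128184).
Subtracting 521·413 from s and adding 521·246 to t gives the tidier solution (35, -18).
Indeed 738·35 + 1239·(-18) = 25830 − 22302 = 3528.

s = 35, t = -18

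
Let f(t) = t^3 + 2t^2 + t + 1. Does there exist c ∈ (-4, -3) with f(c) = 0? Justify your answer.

f(-4) = -35 and f(-3) = -11, both negative, so a sign-change argument is unavailable; we show f keeps this sign on the whole interval.
Substitute t = -3 − u, where 0 < u < 1 on the interval. Expanding, f(-3 − u) = -u^3 - 7u^2 - 16u - 11.
The nonzero coefficients here are all negative, so for u > 0 every term is negative (or zero), and the constant term -11 is strictly negative.
So f is strictly negative on (-4, -3); no root exists in the interval.

No.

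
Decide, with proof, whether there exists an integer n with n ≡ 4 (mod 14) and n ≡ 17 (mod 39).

n = 368

The moduli 14 and 39 are coprime, so by the Chinese Remainder Theorem a unique solution modulo 546 exists.
Any solution of the first congruence is n = 4 + 14t; substituting into the second, 14t ≡ 17 − 4 ≡ 13 (mod 39).
Since 14·14 = 196 = 5·39 + 1, the inverse of 14 mod 39 is 14.
Multiplying by 14: t ≡ 14·13 = 182 ≡ 26 (mod 39).
With t = 26: n = 4 + 14·26 = 368.
Check: 368 mod 14 = 4, 368 mod 39 = 17. ✓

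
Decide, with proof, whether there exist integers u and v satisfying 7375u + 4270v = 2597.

There are no such integers.

gcd(7375, 4270) = 5, so every integer of the form 7375u + 4270v is a multiple of 5.
However 2597 leaves remainder 2 on division by 5.
So the equation is unsolvable over ℤ.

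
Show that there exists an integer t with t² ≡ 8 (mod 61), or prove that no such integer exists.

No, no such integer exists.

Apply Euler's criterion with the prime 61: 8 is a quadratic residue iff 8^30 ≡ 1 (mod 61), and a non-residue iff it is ≡ −1.
Repeated squaring mod 61: 8^2 = 64 ≡ 3; 8^4 ≡ 3² = 9 ≡ 9; 8^8 ≡ 9² = 81 ≡ 20; 8^16 ≡ 20² = 400 ≡ 34.
Since 30 = 16 + 8 + 4 + 2, 8^30 ≡ 34 · 20 · 9 · 3; multiplying out mod 61: 34·20 = 680 ≡ 9, then 9·9 = 81 ≡ 20, then 20·3 = 60 ≡ 60. Thus 8^30 ≡ 60 ≡ −1 (mod 61).
By Euler's criterion 8 is a quadratic non-residue mod 61: no t satisfies t² ≡ 8 (mod 61).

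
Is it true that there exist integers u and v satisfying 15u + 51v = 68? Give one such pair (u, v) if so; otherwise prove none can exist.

Both 15 and 51 are divisible by gcd(15, 51) = 3, hence so is any combination 15u + 51v.
However 68 leaves remainder 2 on division by 3.
So the equation is unsolvable over ℤ.

No such integers exist.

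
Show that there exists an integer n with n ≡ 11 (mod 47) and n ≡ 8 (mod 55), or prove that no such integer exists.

n = 998

The moduli 47 and 55 are coprime, so by the Chinese Remainder Theorem a unique solution modulo 2585 exists.
Write n = 11 + 47t and require 11 + 47t ≡ 8 (mod 55), i.e. 47t ≡ 52 (mod 55).
Since 47·48 = 2256 = 41·55 + 1, the inverse of 47 mod 55 is 48.
Therefore t ≡ 48·52 = 2496 ≡ 21 (mod 55).
With t = 21: n = 11 + 47·21 = 998.
Verify: 998 = 21·47 + 11 and 998 = 18·55 + 8. ✓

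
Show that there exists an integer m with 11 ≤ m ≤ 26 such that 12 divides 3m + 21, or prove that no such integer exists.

m = 13

Scanning upward from m = 11 gives 54, 57, none divisible by 12. m = 13 works, since 3·13 + 21 = 60 = 5·12.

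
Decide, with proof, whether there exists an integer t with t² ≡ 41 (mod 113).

t = 70

t = 70 works: 70² = 4900, and 4900 − 41 = 4859 = 43·113.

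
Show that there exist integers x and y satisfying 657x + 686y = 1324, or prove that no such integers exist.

x = 664, y = -634

Since gcd(657, 686) = 1, every integer is an integer combination of 657 and 686.
Run the Euclidean algorithm on 686 and 657: 686 = 1·657 + 29, 657 = 22·29 + 19, 29 = 1·19 + 10, 19 = 1·10 + 9, 10 = 1·9 + 1, 9 = 9·1 + 0.
Back-substituting, 1 = 10 − 1·9 = 10 − (19 − 1·10) = −19 + 2·10 = −19 + 2·(29 − 1·19) = 2·29 − 3·19 = 2·29 − 3·(657 − 22·29) = −3·657 + 68·29 = −3·657 + 68·(686 − 1·657) = 68·686 − 71·657; that is, 657·(-71) + 686·68 = 1.
Scaling by 1324 gives the particular solution (x, y) = (-94004, 90032).
The general solution is x = -94004 + 686k, y = 90032 − 657k; taking k = 138 gives the smaller pair x = 664, y = -634.
Indeed 657·664 + 686·(-634) = 436248 − 434924 = 1324.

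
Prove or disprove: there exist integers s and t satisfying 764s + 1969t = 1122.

764 and 1969 are coprime, so 764s + 1969t ranges over all of ℤ.
Run the Euclidean algorithm on 1969 and 764: 1969 = 2·764 + 441, 764 = 1·441 + 323, 441 = 1·323 + 118, 323 = 2·118 + 87, 118 = 1·87 + 31, 87 = 2·31 + 25, 31 = 1·25 + 6, 25 = 4·6 + 1, 6 = 6·1 + 0.
Working back up the chain: 1 = 25 − 4·6 = 25 − 4·(31 − 1·25) = −4·31 + 5·25 = −4·31 + 5·(87 − 2·31) = 5·87 − 14·31 = 5·87 − 14·(118 − 1·87) = −14·118 + 19·87 = −14·118 + 19·(323 − 2·118) = 19·323 − 52·118 = 19·323 − 52·(441 − 1·323) = −52·441 + 71·323 = −52·441 + 71·(764 − 1·441) = 71·764 − 123·441 = 71·764 − 123·(1969 − 2·764) = −123·1969 + 317·764. So 764·317 + 1969·(-123) = 1.
Multiplying through by 1122: s = 317·1122 = 355674, t = (-123)·1122 = -138006 is a solution.
Subtracting 180·1969 from s and adding 180·764 to t gives the tidier solution (1254, -486).
Check: 764·1254 + 1969·(-486) = 958056 − 956934 = 1122. ✓

s = 1254, t = -486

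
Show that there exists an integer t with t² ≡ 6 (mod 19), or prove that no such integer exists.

t = 14

t = 14 works: 14² = 196, and 196 − 6 = 190 = 10·19.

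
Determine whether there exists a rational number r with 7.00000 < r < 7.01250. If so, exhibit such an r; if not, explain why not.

Look for a denominator N such that an integer falls strictly between N·7.00000 and N·7.01250. N = 81 works: 81·7.00000 = 567.00000 < 568 < 568.01250 = 81·7.01250.
So r = 568/81 works: it is a ratio of integers, and dividing 81·7.00000 < 568 < 81·7.01250 through by 81 gives 7.00000 < 568/81 < 7.01250.

r = 568/81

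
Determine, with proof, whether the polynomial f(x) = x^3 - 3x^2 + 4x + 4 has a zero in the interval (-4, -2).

No.

Evaluate at the endpoints: f(-4) = -124, f(-2) = -24 — same sign (negative).
The derivative f'(x) = 3x^2 - 6x + 4 is a quadratic with discriminant (-6)² − 4·3·4 = -12 < 0; it never vanishes, so it is always positive (sign of the leading coefficient).
So f is strictly increasing; between -4 and -2 its values lie between f(-4) = -124 and f(-2) = -24, all negative. Therefore f has no root in (-4, -2).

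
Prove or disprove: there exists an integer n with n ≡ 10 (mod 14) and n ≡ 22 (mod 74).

n = 318

gcd(14, 74) = 2. A simultaneous solution exists iff 10 ≡ 22 (mod 2); here 10 mod 2 = 0 = 22 mod 2, so it does.
Write n = 10 + 14t. Then 14t ≡ 22 − 10 ≡ 12 (mod 74); dividing through by 2 gives 7t ≡ 6 (mod 37).
Note 7·16 = 112 ≡ 1 (mod 37) (as 112 − 1 = 3·37), so 7⁻¹ ≡ 16.
Multiplying by 16: t ≡ 16·6 = 96 ≡ 22 (mod 37).
Then n = 10 + 14·22 = 318.
Verify: 318 = 22·14 + 10 and 318 = 4·74 + 22. ✓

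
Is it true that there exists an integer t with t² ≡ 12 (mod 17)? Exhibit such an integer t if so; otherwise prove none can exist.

No, no such integer exists.

Computing t² mod 17 for t = 0, 1, …, 8 (enough, by the symmetry t ↦ 17 − t) gives 0, 1, 4, 9, 16, 8, 2, 15, 13.
So the quadratic residues mod 17 are {0, 1, 2, 4, 8, 9, 13, 15, 16}, and 12 is not among them.
Therefore t² ≡ 12 (mod 17) has no solution.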